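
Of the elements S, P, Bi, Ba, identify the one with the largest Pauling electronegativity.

P is in period 3, group 15; S is in period 3, group 16; Ba is in period 6, group 2; Bi is in period 6, group 15.
Atoms toward the upper right of the periodic table pull bonding electrons most strongly.
These span different periods and groups, so the two trends combine.
Bi > Ba: both are in period 6; the period trend gives Bi the larger value.
P > Bi: they share group 15; the group trend gives P the larger value.
S > P: both are in period 3; the period trend gives S the larger value.
For reference (Pauling): P 2.19, S 2.58, Ba 0.89, Bi 2.02.
The largest Pauling electronegativity among these belongs to S.

S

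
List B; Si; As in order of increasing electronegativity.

B is in period 2, group 13; Si is in period 3, group 14; As is in period 4, group 15.
Atoms toward the upper right of the periodic table pull bonding electrons most strongly.
A diagonal step moves right (one effect) and down (the opposite effect) at once.
B > Si: period and group pull opposite ways; the down-group shift dominates (2.04 vs 1.90).
As > B: period and group pull opposite ways; the across-period shift dominates (2.18 vs 2.04).
For reference (Pauling): B 2.04, Si 1.90, As 2.18.
So from lowest to highest: Si < B < As.

Si < B < As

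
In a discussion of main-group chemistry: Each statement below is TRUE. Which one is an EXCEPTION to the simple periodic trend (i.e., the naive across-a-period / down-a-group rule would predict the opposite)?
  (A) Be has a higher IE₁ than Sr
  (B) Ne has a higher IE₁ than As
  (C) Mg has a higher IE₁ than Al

The general trend: IE₁ increases across a period and decreases down a group.
(A) Be (period 2, group 2) vs Sr (period 5, group 2): the stated order agrees with the simple trend.
(B) Ne (period 2, group 18) vs As (period 4, group 15): the stated order agrees with the simple trend.
(C) Mg (period 3, group 2) vs Al (period 3, group 13): the stated order contradicts the simple trend.
The exception is (C): Al's single 3p electron is easier to remove than one from Mg's filled 3s².

(C)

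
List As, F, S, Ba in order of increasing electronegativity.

F is in period 2, group 17; S is in period 3, group 16; As is in period 4, group 15; Ba is in period 6, group 2.
EN rises left→right (higher Z_eff, smaller atoms) and falls top→bottom (larger, more shielded atoms).
Neither a single period nor a single group — weigh both effects.
As > Ba: both effects reinforce here, so As is clearly the higher of the two.
S > As: relative to As, both the across-period and down-group shifts push S's electronegativity up.
F > S: relative to S, both the across-period and down-group shifts push F's electronegativity up.
Tabulated electronegativity (Pauling): F 3.98, S 2.58, As 2.18, Ba 0.89.
So from lowest to highest: Ba < As < S < F.

Ba < As < S < F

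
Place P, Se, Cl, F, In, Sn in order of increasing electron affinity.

F is in period 2, group 17; P is in period 3, group 15; Cl is in period 3, group 17; Se is in period 4, group 16; In is in period 5, group 13; Sn is in period 5, group 14.
Electron affinity generally becomes more exothermic across a period toward the halogens and less exothermic down a group.
Neither a single period nor a single group — weigh both effects.
P > In: relative to In, both the across-period and down-group shifts push P's electron affinity up.
Sn > P: this pair runs against the simple trend — see the exception note.
Se > Sn: relative to Sn, both the across-period and down-group shifts push Se's electron affinity up.
F > Se: relative to Se, both the across-period and down-group shifts push F's electron affinity up.
Cl > F: this pair runs against the simple trend — see the exception note.
Note the exception: Sn has a higher electron affinity than P, contrary to the simple trend — adding an electron to P's half-filled np³ subshell costs electron-pairing energy.
Note the exception: Cl has a higher electron affinity than F, contrary to the simple trend — F's small 2p subshell makes the incoming electron feel strong e⁻–e⁻ repulsion, so Cl actually releases more energy on gaining an electron.
Tabulated electron affinity (kJ/mol): F 328, P 72, Cl 349, Se 195, In 29, Sn 107.
So from lowest to highest: In < P < Sn < Se < F < Cl.

In < P < Sn < Se < F < Cl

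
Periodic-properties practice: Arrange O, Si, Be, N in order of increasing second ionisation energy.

Si < Be < N < O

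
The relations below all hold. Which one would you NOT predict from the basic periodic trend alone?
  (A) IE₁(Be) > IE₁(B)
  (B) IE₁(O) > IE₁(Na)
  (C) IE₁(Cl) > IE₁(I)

(A)

The general trend: IE₁ increases across a period and decreases down a group.
(A) Be (period 2, group 2) vs B (period 2, group 13): the stated order contradicts the simple trend.
(B) O (period 2, group 16) vs Na (period 3, group 1): the stated order agrees with the simple trend.
(C) Cl (period 3, group 17) vs I (period 5, group 17): the stated order agrees with the simple trend.
The exception is (A): removing B's lone 2p electron is easier than breaking Be's filled 2s².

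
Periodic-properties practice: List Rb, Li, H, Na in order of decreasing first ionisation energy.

H > Li > Na > Rb

H is in period 1, group 1; Li is in period 2, group 1; Na is in period 3, group 1; Rb is in period 5, group 1.
Removing the outermost electron gets harder across a period and easier down a group.
All are in group 1, so first ionization energy increases up the group.
So from highest to lowest: H > Li > Na > Rb.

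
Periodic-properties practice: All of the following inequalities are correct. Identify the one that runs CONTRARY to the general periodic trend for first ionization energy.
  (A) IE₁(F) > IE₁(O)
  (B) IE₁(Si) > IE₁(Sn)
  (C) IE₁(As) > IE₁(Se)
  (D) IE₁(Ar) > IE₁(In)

(C)

The general trend: first ionization energy increases across a period and decreases down a group.
(A) F (period 2, group 17) vs O (period 2, group 16): the stated order agrees with the simple trend.
(B) Si (period 3, group 14) vs Sn (period 5, group 14): the stated order agrees with the simple trend.
(C) As (period 4, group 15) vs Se (period 4, group 16): the stated order contradicts the simple trend.
(D) Ar (period 3, group 18) vs In (period 5, group 13): the stated order agrees with the simple trend.
The exception is (C): Se (4p⁴) ionizes more easily than half-filled As (4p³).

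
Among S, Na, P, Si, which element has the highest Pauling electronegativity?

Na is in period 3, group 1; Si is in period 3, group 14; P is in period 3, group 15; S is in period 3, group 16.
EN rises left→right (higher Z_eff, smaller atoms) and falls top→bottom (larger, more shielded atoms).
All lie in period 3, so electronegativity increases left to right.
The highest Pauling electronegativity among these belongs to S.

S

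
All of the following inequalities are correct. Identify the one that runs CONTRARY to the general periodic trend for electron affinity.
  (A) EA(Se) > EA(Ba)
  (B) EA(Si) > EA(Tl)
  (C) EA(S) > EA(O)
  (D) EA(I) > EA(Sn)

(C)

The general trend: electron affinity increases across a period and decreases down a group.
(A) Se (period 4, group 16) vs Ba (period 6, group 2): the stated order agrees with the simple trend.
(B) Si (period 3, group 14) vs Tl (period 6, group 13): the stated order agrees with the simple trend.
(C) S (period 3, group 16) vs O (period 2, group 16): the stated order contradicts the simple trend.
(D) I (period 5, group 17) vs Sn (period 5, group 14): the stated order agrees with the simple trend.
The exception is (C): the compact 2p subshell of O repels the added electron more than S's larger 3p does.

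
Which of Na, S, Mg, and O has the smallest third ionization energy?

S

IE_3 is the cost of taking one more electron from the +2 cation: Na²⁺ is already 1 electron into the core; S²⁺ still has 4 valence electrons; Mg²⁺ is the bare [Ne] core; O²⁺ still has 4 valence electrons.
Pulling an electron out of a noble-gas core costs far more than removing a remaining valence electron, so Na and Mg sit at the high end of IE_3.
Valence configurations: S²⁺ [Ne]3s²3p², O²⁺ [He]2s²2p².
The numbers (kJ/mol): Na 6910, S 3357, Mg 7733, O 5300.
Hence IE_3: S < O < Na < Mg.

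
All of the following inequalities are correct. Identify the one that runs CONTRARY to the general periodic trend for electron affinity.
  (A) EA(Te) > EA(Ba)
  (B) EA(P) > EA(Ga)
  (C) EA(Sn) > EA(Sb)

(C)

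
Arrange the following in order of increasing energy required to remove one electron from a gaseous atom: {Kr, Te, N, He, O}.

Te, O, Kr, N, He

He is in period 1, group 18; N is in period 2, group 15; O is in period 2, group 16; Kr is in period 4, group 18; Te is in period 5, group 16.
Removing the outermost electron gets harder across a period and easier down a group.
Here both period and group differ, so the two effects have to be weighed against each other.
O > Te: they share group 16; the group trend gives O the larger value.
Kr > O: the two effects oppose for this pair; the across-period effect wins (1351 vs 1314 kJ/mol).
N > Kr: the two effects oppose for this pair; the down-group effect wins (1402 vs 1351 kJ/mol).
He > N: relative to N, both the across-period and down-group shifts push He's first ionization energy up.
Note the exception: N has a higher first ionization energy than O, contrary to the simple trend — pairing an electron in O's 2p⁴ costs repulsion energy, so O ionizes more easily than half-filled N (2p³).
Approximate values (kJ/mol): He 2372, N 1402, O 1314, Kr 1351, Te 869.
So from lowest to highest: Te < O < Kr < N < He.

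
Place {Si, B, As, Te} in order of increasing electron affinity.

B < As < Si < Te

B is in period 2, group 13; Si is in period 3, group 14; As is in period 4, group 15; Te is in period 5, group 16.
EA tends to increase across a period and decrease down a group, though the pattern is less regular than for IE or radius.
A diagonal step moves right (one effect) and down (the opposite effect) at once.
As > B: period and group pull opposite ways; the across-period shift dominates (78 vs 27 kJ/mol).
Si > As: period and group pull opposite ways; the down-group shift dominates (134 vs 78 kJ/mol).
Te > Si: the two effects oppose for this pair; the across-period effect wins (190 vs 134 kJ/mol).
Tabulated electron affinity (kJ/mol): B 27, Si 134, As 78, Te 190.
So from lowest to highest: B < As < Si < Te.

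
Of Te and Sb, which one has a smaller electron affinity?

Sb

Sb is in period 5, group 15; Te is in period 5, group 16.
Atoms with high Z_eff and room in the valence shell (especially the halogens) have the most exothermic electron affinities.
All lie in period 5, so electron affinity increases left to right.
So Sb has the smaller electron affinity (Sb < Te).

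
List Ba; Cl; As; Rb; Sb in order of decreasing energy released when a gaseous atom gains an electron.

Cl is in period 3, group 17; As is in period 4, group 15; Rb is in period 5, group 1; Sb is in period 5, group 15; Ba is in period 6, group 2.
Atoms with high Z_eff and room in the valence shell (especially the halogens) have the most exothermic electron affinities.
Neither a single period nor a single group — weigh both effects.
Rb > Ba: the two effects oppose for this pair; the down-group effect wins (47 vs 14 kJ/mol).
As > Rb: relative to Rb, both the across-period and down-group shifts push As's electron affinity up.
Sb > As: this pair runs against the simple trend — see the exception note.
Cl > Sb: both effects reinforce here, so Cl is clearly the higher of the two.
Note the exception: Sb has a higher electron affinity than As, contrary to the simple trend — both are half-filled np³, but the pairing/repulsion penalty for the added electron shrinks as the p orbitals become larger and more diffuse down the group, and for Sb that outweighs the weaker nuclear attraction.
Tabulated electron affinity (kJ/mol): Cl 349, As 78, Rb 47, Sb 103, Ba 14.
So from highest to lowest: Cl > Sb > As > Rb > Ba.

Cl > Sb > As > Rb > Ba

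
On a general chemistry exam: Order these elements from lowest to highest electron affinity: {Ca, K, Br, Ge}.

Ca < K < Ge < Br

K is in period 4, group 1; Ca is in period 4, group 2; Ge is in period 4, group 14; Br is in period 4, group 17.
Adding an electron releases more energy for atoms nearer the top right (short of the noble gases).
All lie in period 4; the across-period trend (electron affinity increases left to right) applies, with the exception below.
Note the exception: K has a higher electron affinity than Ca, contrary to the simple trend — adding an electron to Ca (ns²) has to open a new, higher-energy np subshell, which is unfavourable.
Tabulated electron affinity (kJ/mol): K 48, Ca 2, Ge 119, Br 325.
So from lowest to highest: Ca < K < Ge < Br.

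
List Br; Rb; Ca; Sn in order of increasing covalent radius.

Atomic radius shrinks across a period as nuclear charge pulls the same shell inward, and grows down a group as new shells are added.
Neither a single period nor a single group — weigh both effects.
Sn > Br: relative to Br, both the across-period and down-group shifts push Sn's atomic radius up.
Ca > Sn: period and group pull opposite ways; the across-period shift dominates (171 vs 140 pm).
Rb > Ca: both effects reinforce here, so Rb is clearly the larger of the two.
Tabulated atomic radius (pm): Ca 171, Br 114, Rb 210, Sn 140.
So from smallest to largest: Br < Sn < Ca < Rb.

Br < Sn < Ca < Rb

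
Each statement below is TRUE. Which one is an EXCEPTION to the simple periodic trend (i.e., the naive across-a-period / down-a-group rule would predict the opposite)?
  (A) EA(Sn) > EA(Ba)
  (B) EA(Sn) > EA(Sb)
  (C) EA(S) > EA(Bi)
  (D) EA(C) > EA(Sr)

(B)

The general trend: electron affinity increases across a period and decreases down a group.
(A) Sn (period 5, group 14) vs Ba (period 6, group 2): the stated order agrees with the simple trend.
(B) Sn (period 5, group 14) vs Sb (period 5, group 15): the stated order contradicts the simple trend.
(C) S (period 3, group 16) vs Bi (period 6, group 15): the stated order agrees with the simple trend.
(D) C (period 2, group 14) vs Sr (period 5, group 2): the stated order agrees with the simple trend.
The exception is (B): adding an electron to Sb's half-filled 5p³ is unfavourable, so Sn has the more exothermic EA.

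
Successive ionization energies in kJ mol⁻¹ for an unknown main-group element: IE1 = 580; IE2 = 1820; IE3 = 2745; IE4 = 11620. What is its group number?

Look for the largest jump between consecutive ionization energies: IE4/IE3 ≈ 4.2, far larger than any earlier ratio.
That jump marks the point where a core electron is being removed. So the atom has 3 valence electrons.
A main-group element with 3 valence electrons is in group 13.

Group 13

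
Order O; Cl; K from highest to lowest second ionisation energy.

After 1 electron has been removed, what remains? O⁺ still has 5 valence electrons; Cl⁺ still has 6 valence electrons; K⁺ is the bare [Ar] core.
Usually core removal costs more than valence removal, but here the competition is close: a tightly held n=2 valence electron can cost more to remove than an n=3 core electron, so the actual values have to decide it.
Valence configurations: O⁺ [He]2s²2p³, Cl⁺ [Ne]3s²3p⁴.
The numbers (kJ/mol): O 3388, Cl 2298, K 3052.
So the second ionization energies run Cl < K < O.

O > K > Cl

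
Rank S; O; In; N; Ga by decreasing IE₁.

N is in period 2, group 15; O is in period 2, group 16; S is in period 3, group 16; Ga is in period 4, group 13; In is in period 5, group 13.
Removing the outermost electron gets harder across a period and easier down a group.
Here both period and group differ, so the two effects have to be weighed against each other.
Ga > In: Ga sits above In in group 13, so the down-group effect alone puts Ga higher.
S > Ga: relative to Ga, both the across-period and down-group shifts push S's first ionization energy up.
O > S: O sits above S in group 16, so the down-group effect alone puts O higher.
N > O: this pair runs against the simple trend — see the exception note.
Note the exception: N has a higher first ionization energy than O, contrary to the simple trend — pairing an electron in O's 2p⁴ costs repulsion energy, so O ionizes more easily than half-filled N (2p³).
For reference (kJ/mol): N 1402, O 1314, S 1000, Ga 579, In 558.
So from highest to lowest: N > O > S > Ga > In.

N, O, S, Ga, In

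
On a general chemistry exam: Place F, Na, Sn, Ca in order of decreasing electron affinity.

Atoms with high Z_eff and room in the valence shell (especially the halogens) have the most exothermic electron affinities.
Neither a single period nor a single group — weigh both effects.
Na > Ca: the two effects oppose for this pair; the down-group effect wins (53 vs 2 kJ/mol).
Sn > Na: the two effects oppose for this pair; the across-period effect wins (107 vs 53 kJ/mol).
F > Sn: both effects reinforce here, so F is clearly the higher of the two.
Tabulated electron affinity (kJ/mol): F 328, Na 53, Ca 2, Sn 107.
So from highest to lowest: F > Sn > Na > Ca.

F > Sn > Na > Ca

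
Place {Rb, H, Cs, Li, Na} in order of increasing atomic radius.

H is in period 1, group 1; Li is in period 2, group 1; Na is in period 3, group 1; Rb is in period 5, group 1; Cs is in period 6, group 1.
Moving right in a period, electrons are added to the same shell under a stronger nuclear pull, so atoms get smaller; moving down, a new shell is opened and atoms get larger.
All are in group 1, so atomic radius increases down the group.
So from smallest to largest: H < Li < Na < Rb < Cs.

H < Li < Na < Rb < Cs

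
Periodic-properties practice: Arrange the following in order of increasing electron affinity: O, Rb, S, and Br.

Rb, O, S, Br

O is in period 2, group 16; S is in period 3, group 16; Br is in period 4, group 17; Rb is in period 5, group 1.
EA tends to increase across a period and decrease down a group, though the pattern is less regular than for IE or radius.
These span different periods and groups, so the two trends combine.
O > Rb: both effects reinforce here, so O is clearly the higher of the two.
S > O: this pair runs against the simple trend — see the exception note.
Br > S: the two effects oppose for this pair; the across-period effect wins (325 vs 200 kJ/mol).
Note the exception: S has a higher electron affinity than O, contrary to the simple trend — the compact 2p subshell of O repels the added electron more than S's larger 3p does.
Approximate values (kJ/mol): O 141, S 200, Br 325, Rb 47.
So from lowest to highest: Rb < O < S < Br.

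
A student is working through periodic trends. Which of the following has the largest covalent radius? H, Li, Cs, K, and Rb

Atomic radius shrinks across a period as nuclear charge pulls the same shell inward, and grows down a group as new shells are added.
All are in group 1, so atomic radius increases down the group.
The largest covalent radius among these belongs to Cs.

Cs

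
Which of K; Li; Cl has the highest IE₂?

Li

Consider each +1 ion: K⁺ is the bare [Ar] core; Li⁺ is the bare [He] core; Cl⁺ still has 6 valence electrons.
Breaking into a closed-shell core is much more expensive than removing a leftover valence electron — K and Li have the largest IE_2 here.
Tabulated IE_2 (kJ/mol): K 3052, Li 7298, Cl 2298.
Overall IE_2 order: Cl < K < Li.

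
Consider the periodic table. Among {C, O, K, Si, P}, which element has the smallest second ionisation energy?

Si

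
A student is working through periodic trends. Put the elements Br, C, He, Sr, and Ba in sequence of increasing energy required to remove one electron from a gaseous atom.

Ba < Sr < C < Br < He

He is in period 1, group 18; C is in period 2, group 14; Br is in period 4, group 17; Sr is in period 5, group 2; Ba is in period 6, group 2.
Removing the outermost electron gets harder across a period and easier down a group.
Neither a single period nor a single group — weigh both effects.
Sr > Ba: Sr sits above Ba in group 2, so the down-group effect alone puts Sr higher.
C > Sr: relative to Sr, both the across-period and down-group shifts push C's first ionization energy up.
Br > C: period and group pull opposite ways; the across-period shift dominates (1140 vs 1086 kJ/mol).
He > Br: relative to Br, both the across-period and down-group shifts push He's first ionization energy up.
Tabulated first ionization energy (kJ/mol): He 2372, C 1086, Br 1140, Sr 550, Ba 503.
So from lowest to highest: Ba < Sr < C < Br < He.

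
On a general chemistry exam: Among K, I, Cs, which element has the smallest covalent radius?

K is in period 4, group 1; I is in period 5, group 17; Cs is in period 6, group 1.
Atomic radius shrinks across a period as nuclear charge pulls the same shell inward, and grows down a group as new shells are added.
Neither a single period nor a single group — weigh both effects.
K > I: the two effects oppose for this pair; the across-period effect wins (196 vs 133 pm).
Cs > K: Cs sits below K in group 1, so the down-group effect alone puts Cs larger.
Tabulated atomic radius (pm): K 196, I 133, Cs 232.
The smallest covalent radius among these belongs to I.

I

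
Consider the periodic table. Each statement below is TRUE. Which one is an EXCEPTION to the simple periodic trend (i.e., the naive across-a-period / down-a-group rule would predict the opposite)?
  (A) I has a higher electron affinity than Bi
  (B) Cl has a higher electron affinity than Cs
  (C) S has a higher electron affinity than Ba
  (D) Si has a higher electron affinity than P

(D)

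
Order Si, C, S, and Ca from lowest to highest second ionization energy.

Consider each +1 ion: Si⁺ still has 3 valence electrons; C⁺ still has 3 valence electrons; S⁺ still has 5 valence electrons; Ca⁺ still has 1 valence electron.
All are still removing valence electrons, so compare the +1 ions as you would atoms: IE_2 generally rises across a period (higher Z_eff) and falls down a group (larger shell), subject to the usual subshell exceptions.
Valence configurations: Si⁺ [Ne]3s²3p¹, C⁺ [He]2s²2p¹, S⁺ [Ne]3s²3p³, Ca⁺ [Ar]4s¹.
The numbers (kJ/mol): Si 1577, C 2353, S 2252, Ca 1145.
Putting it together, IE_2: Ca < Si < S < C.

Ca < Si < S < C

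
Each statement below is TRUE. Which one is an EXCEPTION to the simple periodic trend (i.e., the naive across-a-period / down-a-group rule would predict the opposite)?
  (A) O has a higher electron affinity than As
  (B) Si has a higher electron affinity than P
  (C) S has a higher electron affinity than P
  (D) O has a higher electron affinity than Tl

(B)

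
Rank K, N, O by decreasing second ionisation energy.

O > K > N

IE_2 is the cost of taking one more electron from the +1 cation: K⁺ is the bare [Ar] core; N⁺ still has 4 valence electrons; O⁺ still has 5 valence electrons.
Usually core removal costs more than valence removal, but here the competition is close: a tightly held n=2 valence electron can cost more to remove than an n=3 core electron, so the actual values have to decide it.
Valence configurations: N⁺ [He]2s²2p², O⁺ [He]2s²2p³.
The numbers (kJ/mol): K 3052, N 2856, O 3388.
So the second ionization energies run N < K < O.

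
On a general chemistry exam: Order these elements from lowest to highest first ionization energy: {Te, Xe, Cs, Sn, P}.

Cs < Sn < Te < P < Xe

First ionization energy rises across a period (greater Z_eff holds electrons more tightly) and falls down a group (valence electrons are farther from the nucleus).
Here both period and group differ, so the two effects have to be weighed against each other.
Sn > Cs: relative to Cs, both the across-period and down-group shifts push Sn's first ionization energy up.
Te > Sn: both are in period 5; the period trend gives Te the larger value.
P > Te: period and group pull opposite ways; the down-group shift dominates (1012 vs 869 kJ/mol).
Xe > P: the two effects oppose for this pair; the across-period effect wins (1170 vs 1012 kJ/mol).
Approximate values (kJ/mol): P 1012, Sn 709, Te 869, Xe 1170, Cs 376.
So from lowest to highest: Cs < Sn < Te < P < Xe.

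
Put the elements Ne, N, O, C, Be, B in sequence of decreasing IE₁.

Ne > N > O > C > Be > B

Be is in period 2, group 2; B is in period 2, group 13; C is in period 2, group 14; N is in period 2, group 15; O is in period 2, group 16; Ne is in period 2, group 18.
First ionization energy rises across a period (greater Z_eff holds electrons more tightly) and falls down a group (valence electrons are farther from the nucleus).
All lie in period 2; the across-period trend (first ionization energy increases left to right) applies, with the exception below.
Note the exception: Be has a higher first ionization energy than B, contrary to the simple trend — removing B's lone 2p electron is easier than breaking Be's filled 2s².
Note the exception: N has a higher first ionization energy than O, contrary to the simple trend — pairing an electron in O's 2p⁴ costs repulsion energy, so O ionizes more easily than half-filled N (2p³).
Tabulated first ionization energy (kJ/mol): Be 900, B 801, C 1086, N 1402, O 1314, Ne 2081.
So from highest to lowest: Ne > N > O > C > Be > B.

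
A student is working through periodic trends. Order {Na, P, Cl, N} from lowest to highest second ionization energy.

IE_2 is the cost of taking one more electron from the +1 cation: Na⁺ is the bare [Ne] core; P⁺ still has 4 valence electrons; Cl⁺ still has 6 valence electrons; N⁺ still has 4 valence electrons.
Core electrons are held far more tightly than valence electrons, so Na tops the IE_2 order.
Valence configurations: P⁺ [Ne]3s²3p², Cl⁺ [Ne]3s²3p⁴, N⁺ [He]2s²2p².
Tabulated IE_2 (kJ/mol): Na 4562, P 1907, Cl 2298, N 2856.
Putting it together, IE_2: P < Cl < N < Na.

P, Cl, N, Na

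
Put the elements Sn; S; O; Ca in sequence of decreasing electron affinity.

S > O > Sn > Ca

O is in period 2, group 16; S is in period 3, group 16; Ca is in period 4, group 2; Sn is in period 5, group 14.
Atoms with high Z_eff and room in the valence shell (especially the halogens) have the most exothermic electron affinities.
These span different periods and groups, so the two trends combine.
Sn > Ca: the two effects oppose for this pair; the across-period effect wins (107 vs 2 kJ/mol).
O > Sn: both effects reinforce here, so O is clearly the higher of the two.
S > O: this pair runs against the simple trend — see the exception note.
Note the exception: S has a higher electron affinity than O, contrary to the simple trend — the compact 2p subshell of O repels the added electron more than S's larger 3p does.
For reference (kJ/mol): O 141, S 200, Ca 2, Sn 107.
So from highest to lowest: S > O > Sn > Ca.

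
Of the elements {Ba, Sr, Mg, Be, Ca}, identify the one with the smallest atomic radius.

Be

Moving right in a period, electrons are added to the same shell under a stronger nuclear pull, so atoms get smaller; moving down, a new shell is opened and atoms get larger.
All are in group 2, so atomic radius increases down the group.
The smallest atomic radius among these belongs to Be.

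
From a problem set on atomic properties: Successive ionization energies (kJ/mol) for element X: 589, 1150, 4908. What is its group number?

Look for the largest jump between consecutive ionization energies: IE3/IE2 ≈ 4.3, far larger than any earlier ratio.
That jump marks the point where a core electron is being removed. So the atom has 2 valence electrons.
A main-group element with 2 valence electrons is in group 2.

Group 2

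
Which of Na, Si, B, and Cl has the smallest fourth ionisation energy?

Si

Consider each +3 ion: Na³⁺ is already 2 electrons into the core; Si³⁺ still has 1 valence electron; B³⁺ is the bare [He] core; Cl³⁺ still has 4 valence electrons.
Breaking into a closed-shell core is much more expensive than removing a leftover valence electron — Na and B have the largest IE_4 here.
Valence configurations: Si³⁺ [Ne]3s¹, Cl³⁺ [Ne]3s²3p².
Approximate IE_4 values (kJ/mol): Na 9543, Si 4356, B 25026, Cl 5159.
Hence IE_4: Si < Cl < Na < B.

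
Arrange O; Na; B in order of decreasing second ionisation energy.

Na > O > B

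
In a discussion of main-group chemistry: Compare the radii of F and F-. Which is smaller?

F

Forming F- adds 1 electron to F. More electron–electron repulsion in the same shell, with unchanged nuclear charge, lets the cloud expand.
An anion is larger than its parent atom: F- > F.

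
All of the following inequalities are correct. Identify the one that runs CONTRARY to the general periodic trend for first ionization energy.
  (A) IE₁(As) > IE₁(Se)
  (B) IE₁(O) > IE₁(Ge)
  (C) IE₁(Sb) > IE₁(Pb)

(A)

The general trend: first ionization energy increases across a period and decreases down a group.
(A) As (period 4, group 15) vs Se (period 4, group 16): the stated order contradicts the simple trend.
(B) O (period 2, group 16) vs Ge (period 4, group 14): the stated order agrees with the simple trend.
(C) Sb (period 5, group 15) vs Pb (period 6, group 14): the stated order agrees with the simple trend.
The exception is (A): Se (4p⁴) ionizes more easily than half-filled As (4p³).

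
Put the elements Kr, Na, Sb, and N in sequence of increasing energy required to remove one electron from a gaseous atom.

Na < Sb < Kr < N

N is in period 2, group 15; Na is in period 3, group 1; Kr is in period 4, group 18; Sb is in period 5, group 15.
IE₁ increases left→right with effective nuclear charge and decreases top→bottom as the valence shell moves farther out.
These span different periods and groups, so the two trends combine.
Sb > Na: period and group pull opposite ways; the across-period shift dominates (831 vs 496 kJ/mol).
Kr > Sb: relative to Sb, both the across-period and down-group shifts push Kr's first ionization energy up.
N > Kr: the two effects oppose for this pair; the down-group effect wins (1402 vs 1351 kJ/mol).
Approximate values (kJ/mol): N 1402, Na 496, Kr 1351, Sb 831.
So from lowest to highest: Na < Sb < Kr < N.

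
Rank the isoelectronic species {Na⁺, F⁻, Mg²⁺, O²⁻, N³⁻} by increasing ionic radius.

Mg²⁺ < Na⁺ < F⁻ < O²⁻ < N³⁻

All of these have 10 electrons, so size is governed by nuclear charge alone: the more protons, the stronger the pull on the same electron cloud, and the smaller the ion.
Nuclear charges: Mg²⁺ (Z=12), Na⁺ (Z=11), F⁻ (Z=9), O²⁻ (Z=8), N³⁻ (Z=7).
Smallest to largest: Mg²⁺ < Na⁺ < F⁻ < O²⁻ < N³⁻.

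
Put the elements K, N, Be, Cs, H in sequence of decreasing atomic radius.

Atomic radius shrinks across a period as nuclear charge pulls the same shell inward, and grows down a group as new shells are added.
Neither a single period nor a single group — weigh both effects.
N > H: period and group pull opposite ways; the down-group shift dominates (71 vs 32 pm).
Be > N: both are in period 2; the period trend gives Be the larger value.
K > Be: relative to Be, both the across-period and down-group shifts push K's atomic radius up.
Cs > K: Cs sits below K in group 1, so the down-group effect alone puts Cs larger.
Approximate values (pm): H 32, Be 102, N 71, K 196, Cs 232.
So from largest to smallest: Cs > K > Be > N > H.

Cs, K, Be, N, H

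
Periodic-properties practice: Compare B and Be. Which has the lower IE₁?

B

First ionization energy rises across a period (greater Z_eff holds electrons more tightly) and falls down a group (valence electrons are farther from the nucleus).
All lie in period 2; the across-period trend (first ionization energy increases left to right) applies, with the exception below.
Note the exception: Be has a higher first ionization energy than B, contrary to the simple trend — removing B's lone 2p electron is easier than breaking Be's filled 2s².
For reference (kJ/mol): Be 900, B 801.
So B has the lower IE₁ (B < Be).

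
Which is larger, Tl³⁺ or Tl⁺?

Tl⁺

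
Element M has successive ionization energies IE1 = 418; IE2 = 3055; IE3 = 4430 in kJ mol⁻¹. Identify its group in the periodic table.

Look for the largest jump between consecutive ionization energies: IE2/IE1 ≈ 7.3, far larger than any earlier ratio.
That jump marks the point where a core electron is being removed. So the atom has 1 valence electron.
A main-group element with 1 valence electron is in group 1.

Group 1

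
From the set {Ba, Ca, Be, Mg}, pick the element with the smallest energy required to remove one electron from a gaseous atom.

Ba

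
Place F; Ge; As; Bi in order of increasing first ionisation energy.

Bi < Ge < As < F

Removing the outermost electron gets harder across a period and easier down a group.
Neither a single period nor a single group — weigh both effects.
Ge > Bi: the two effects oppose for this pair; the down-group effect wins (762 vs 703 kJ/mol).
As > Ge: As lies to the right of Ge in period 4, so the across-period effect alone puts As higher.
F > As: both effects reinforce here, so F is clearly the higher of the two.
Approximate values (kJ/mol): F 1681, Ge 762, As 947, Bi 703.
So from lowest to highest: Bi < Ge < As < F.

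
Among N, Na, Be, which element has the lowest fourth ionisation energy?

N

Consider each +3 ion: N³⁺ still has 2 valence electrons; Na³⁺ is already 2 electrons into the core; Be³⁺ is already 1 electron into the core.
Breaking into a closed-shell core is much more expensive than removing a leftover valence electron — Na and Be have the largest IE_4 here.
The numbers (kJ/mol): N 7475, Na 9543, Be 21007.
So the fourth ionization energies run N < Na < Be.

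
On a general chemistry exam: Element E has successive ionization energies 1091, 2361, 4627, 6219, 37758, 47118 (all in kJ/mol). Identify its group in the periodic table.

Look for the largest jump between consecutive ionization energies: IE5/IE4 ≈ 6.1, far larger than any earlier ratio.
That jump marks the point where a core electron is being removed. So the atom has 4 valence electrons.
A main-group element with 4 valence electrons is in group 14.

Group 14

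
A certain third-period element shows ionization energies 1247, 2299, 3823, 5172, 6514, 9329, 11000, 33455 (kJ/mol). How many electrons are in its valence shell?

Look for the largest jump between consecutive ionization energies: IE8/IE7 ≈ 3.0, far larger than any earlier ratio.
That jump marks the point where a core electron is being removed. So the atom has 7 valence electrons.

7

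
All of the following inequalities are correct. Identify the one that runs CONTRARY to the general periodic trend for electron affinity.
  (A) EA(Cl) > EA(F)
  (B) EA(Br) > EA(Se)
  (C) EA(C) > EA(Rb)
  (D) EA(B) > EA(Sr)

The general trend: electron affinity increases across a period and decreases down a group.
(A) Cl (period 3, group 17) vs F (period 2, group 17): the stated order contradicts the simple trend.
(B) Br (period 4, group 17) vs Se (period 4, group 16): the stated order agrees with the simple trend.
(C) C (period 2, group 14) vs Rb (period 5, group 1): the stated order agrees with the simple trend.
(D) B (period 2, group 13) vs Sr (period 5, group 2): the stated order agrees with the simple trend.
The exception is (A): F's small 2p subshell makes the incoming electron feel strong e⁻–e⁻ repulsion, so Cl actually releases more energy on gaining an electron.

(A)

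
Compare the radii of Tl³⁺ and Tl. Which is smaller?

Tl³⁺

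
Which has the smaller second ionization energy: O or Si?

IE_2 is the cost of taking one more electron from the +1 cation: O⁺ still has 5 valence electrons; Si⁺ still has 3 valence electrons.
All are still removing valence electrons, so compare the +1 ions as you would atoms: IE_2 generally rises across a period (higher Z_eff) and falls down a group (larger shell), subject to the usual subshell exceptions.
Valence configurations: O⁺ [He]2s²2p³, Si⁺ [Ne]3s²3p¹.
The numbers (kJ/mol): O 3388, Si 1577.
Overall IE_2 order: Si < O.

Si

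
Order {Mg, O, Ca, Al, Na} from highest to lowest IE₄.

Al > Mg > Na > O > Ca

Consider each +3 ion: Mg³⁺ is already 1 electron into the core; O³⁺ still has 3 valence electrons; Ca³⁺ is already 1 electron into the core; Al³⁺ is the bare [Ne] core; Na³⁺ is already 2 electrons into the core.
Usually core removal costs more than valence removal, but here the competition is close: a tightly held n=2 valence electron can cost more to remove than an n=3 core electron, so the actual values have to decide it.
Approximate IE_4 values (kJ/mol): Mg 10543, O 7469, Ca 6491, Al 11577, Na 9543.
So the fourth ionization energies run Ca < O < Na < Mg < Al.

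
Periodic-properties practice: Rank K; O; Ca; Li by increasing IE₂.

Ca < K < O < Li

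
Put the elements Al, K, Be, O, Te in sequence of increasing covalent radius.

Be is in period 2, group 2; O is in period 2, group 16; Al is in period 3, group 13; K is in period 4, group 1; Te is in period 5, group 16.
Across a period the added protons contract the valence shell; down a group each new principal shell makes the atom larger.
Here both period and group differ, so the two effects have to be weighed against each other.
Be > O: Be lies to the left of O in period 2, so the across-period effect alone puts Be larger.
Al > Be: period and group pull opposite ways; the down-group shift dominates (126 vs 102 pm).
Te > Al: the two effects oppose for this pair; the down-group effect wins (136 vs 126 pm).
K > Te: the two effects oppose for this pair; the across-period effect wins (196 vs 136 pm).
Tabulated atomic radius (pm): Be 102, O 63, Al 126, K 196, Te 136.
So from smallest to largest: O < Be < Al < Te < K.

O, Be, Al, Te, K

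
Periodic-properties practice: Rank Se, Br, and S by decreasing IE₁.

S is in period 3, group 16; Se is in period 4, group 16; Br is in period 4, group 17.
First ionization energy rises across a period (greater Z_eff holds electrons more tightly) and falls down a group (valence electrons are farther from the nucleus).
These span different periods and groups, so the two trends combine.
S > Se: S sits above Se in group 16, so the down-group effect alone puts S higher.
Br > S: the two effects oppose for this pair; the across-period effect wins (1140 vs 1000 kJ/mol).
Tabulated first ionization energy (kJ/mol): S 1000, Se 941, Br 1140.
So from highest to lowest: Br > S > Se.

Br, S, Se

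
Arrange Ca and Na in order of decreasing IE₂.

IE_2 is the cost of taking one more electron from the +1 cation: Ca⁺ still has 1 valence electron; Na⁺ is the bare [Ne] core.
Breaking into a closed-shell core is much more expensive than removing a leftover valence electron — Na has the largest IE_2 here.
The numbers (kJ/mol): Ca 1145, Na 4562.
Overall IE_2 order: Ca < Na.

Na > Ca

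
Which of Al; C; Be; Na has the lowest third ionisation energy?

Al

Consider each +2 ion: Al²⁺ still has 1 valence electron; C²⁺ still has 2 valence electrons; Be²⁺ is the bare [He] core; Na²⁺ is already 1 electron into the core.
Breaking into a closed-shell core is much more expensive than removing a leftover valence electron — Na and Be have the largest IE_3 here.
Valence configurations: Al²⁺ [Ne]3s¹, C²⁺ [He]2s².
Approximate IE_3 values (kJ/mol): Al 2745, C 4620, Be 14849, Na 6910.
Hence IE_3: Al < C < Na < Be.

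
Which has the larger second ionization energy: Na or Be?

Na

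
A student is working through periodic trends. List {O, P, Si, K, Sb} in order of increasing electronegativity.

K, Si, Sb, P, O

O is in period 2, group 16; Si is in period 3, group 14; P is in period 3, group 15; K is in period 4, group 1; Sb is in period 5, group 15.
Atoms toward the upper right of the periodic table pull bonding electrons most strongly.
Neither a single period nor a single group — weigh both effects.
Si > K: both effects reinforce here, so Si is clearly the higher of the two.
Sb > Si: the two effects oppose for this pair; the across-period effect wins (2.05 vs 1.90).
P > Sb: P sits above Sb in group 15, so the down-group effect alone puts P higher.
O > P: both effects reinforce here, so O is clearly the higher of the two.
Approximate values (Pauling): O 3.44, Si 1.90, P 2.19, K 0.82, Sb 2.05.
So from lowest to highest: K < Si < Sb < P < O.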